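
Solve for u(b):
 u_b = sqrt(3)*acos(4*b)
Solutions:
 u(b) = C1 + sqrt(3)*(b*acos(4*b) - sqrt(1 - 16*b^2)/4)


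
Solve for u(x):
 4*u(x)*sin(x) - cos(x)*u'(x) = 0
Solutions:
 u(x) = C1/cos(x)^4


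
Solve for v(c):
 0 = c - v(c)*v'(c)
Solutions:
 v(c) = -sqrt(C1 + c^2)
 v(c) = sqrt(C1 + c^2)


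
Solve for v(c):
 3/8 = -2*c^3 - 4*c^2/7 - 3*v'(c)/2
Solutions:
 v(c) = C1 - c^4/3 - 8*c^3/63 - c/4


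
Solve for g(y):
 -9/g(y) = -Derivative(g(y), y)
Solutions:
 g(y) = -sqrt(C1 + 18*y)
 g(y) = sqrt(C1 + 18*y)


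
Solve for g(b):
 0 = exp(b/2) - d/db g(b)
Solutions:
 g(b) = C1 + 2*exp(b/2)


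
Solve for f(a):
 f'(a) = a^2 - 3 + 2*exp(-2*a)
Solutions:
 f(a) = C1 + a^3/3 - 3*a - exp(-2*a)


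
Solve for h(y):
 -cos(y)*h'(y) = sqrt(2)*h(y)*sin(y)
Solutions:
 h(y) = C1*cos(y)^(sqrt(2))


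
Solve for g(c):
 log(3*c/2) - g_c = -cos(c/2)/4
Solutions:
 g(c) = C1 + c*log(c) - c - c*log(2) + c*log(3) + sin(c/2)/2


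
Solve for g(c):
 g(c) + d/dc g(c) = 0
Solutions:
 g(c) = C1*exp(-c)


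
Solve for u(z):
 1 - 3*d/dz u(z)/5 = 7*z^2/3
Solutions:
 u(z) = C1 - 35*z^3/27 + 5*z/3


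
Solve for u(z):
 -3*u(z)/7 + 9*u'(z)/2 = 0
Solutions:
 u(z) = C1*exp(2*z/21)


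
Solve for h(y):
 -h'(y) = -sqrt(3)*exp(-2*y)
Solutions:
 h(y) = C1 - sqrt(3)*exp(-2*y)/2


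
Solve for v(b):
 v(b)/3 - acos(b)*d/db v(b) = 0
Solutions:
 v(b) = C1*exp(Integral(1/acos(b), b)/3)


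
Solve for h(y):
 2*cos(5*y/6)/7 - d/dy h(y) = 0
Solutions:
 h(y) = C1 + 12*sin(5*y/6)/35


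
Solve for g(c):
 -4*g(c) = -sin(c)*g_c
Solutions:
 g(c) = C1*(cos(c)^2 - 2*cos(c) + 1)/(cos(c)^2 + 2*cos(c) + 1)


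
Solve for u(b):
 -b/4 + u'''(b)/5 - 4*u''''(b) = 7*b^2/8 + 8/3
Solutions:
 u(b) = C1 + C2*b + C3*b^2 + C4*exp(b/20) + 7*b^5/96 + 235*b^4/32 + 10615*b^3/18


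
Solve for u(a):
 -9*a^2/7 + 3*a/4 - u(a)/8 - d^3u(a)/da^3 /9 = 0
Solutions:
 u(a) = C3*exp(-3^(2/3)*a/2) - 72*a^2/7 + 6*a + (C1*sin(3*3^(1/6)*a/4) + C2*cos(3*3^(1/6)*a/4))*exp(3^(2/3)*a/4)


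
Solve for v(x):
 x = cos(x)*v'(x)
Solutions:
 v(x) = C1 + Integral(x/cos(x), x)


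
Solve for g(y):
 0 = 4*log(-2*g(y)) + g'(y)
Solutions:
 Integral(1/(log(-_y) + log(2)), (_y, g(y)))/4 = C1 - y


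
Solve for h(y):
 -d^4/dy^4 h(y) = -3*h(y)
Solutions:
 h(y) = C1*exp(-3^(1/4)*y) + C2*exp(3^(1/4)*y) + C3*sin(3^(1/4)*y) + C4*cos(3^(1/4)*y)


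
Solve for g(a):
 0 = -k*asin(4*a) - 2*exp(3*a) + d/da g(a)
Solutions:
 g(a) = C1 + k*(a*asin(4*a) + sqrt(1 - 16*a^2)/4) + 2*exp(3*a)/3


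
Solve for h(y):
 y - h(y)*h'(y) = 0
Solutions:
 h(y) = -sqrt(C1 + y^2)
 h(y) = sqrt(C1 + y^2)


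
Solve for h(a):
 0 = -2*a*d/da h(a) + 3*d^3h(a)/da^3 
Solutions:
 h(a) = C1 + Integral(C2*airyai(2^(1/3)*3^(2/3)*a/3) + C3*airybi(2^(1/3)*3^(2/3)*a/3), a)


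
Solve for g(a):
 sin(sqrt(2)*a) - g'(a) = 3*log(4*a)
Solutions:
 g(a) = C1 - 3*a*log(a) - 6*a*log(2) + 3*a - sqrt(2)*cos(sqrt(2)*a)/2


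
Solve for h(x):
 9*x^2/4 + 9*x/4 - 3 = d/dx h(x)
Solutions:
 h(x) = C1 + 3*x^3/4 + 9*x^2/8 - 3*x


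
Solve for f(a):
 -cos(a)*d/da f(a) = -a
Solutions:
 f(a) = C1 + Integral(a/cos(a), a)


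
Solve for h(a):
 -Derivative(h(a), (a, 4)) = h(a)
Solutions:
 h(a) = (C1*sin(sqrt(2)*a/2) + C2*cos(sqrt(2)*a/2))*exp(-sqrt(2)*a/2) + (C3*sin(sqrt(2)*a/2) + C4*cos(sqrt(2)*a/2))*exp(sqrt(2)*a/2)


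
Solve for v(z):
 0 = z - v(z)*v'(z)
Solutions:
 v(z) = -sqrt(C1 + z^2)
 v(z) = sqrt(C1 + z^2)


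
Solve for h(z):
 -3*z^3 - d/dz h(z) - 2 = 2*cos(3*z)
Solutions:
 h(z) = C1 - 3*z^4/4 - 2*z - 2*sin(3*z)/3


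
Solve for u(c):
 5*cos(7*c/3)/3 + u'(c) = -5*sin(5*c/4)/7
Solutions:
 u(c) = C1 - 5*sin(7*c/3)/7 + 4*cos(5*c/4)/7


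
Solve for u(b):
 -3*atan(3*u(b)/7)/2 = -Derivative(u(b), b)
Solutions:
 Integral(1/atan(3*_y/7), (_y, u(b))) = C1 + 3*b/2


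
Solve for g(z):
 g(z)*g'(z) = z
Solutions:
 g(z) = -sqrt(C1 + z^2)
 g(z) = sqrt(C1 + z^2)


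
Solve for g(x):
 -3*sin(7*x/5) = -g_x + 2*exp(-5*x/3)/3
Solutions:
 g(x) = C1 - 15*cos(7*x/5)/7 - 2*exp(-5*x/3)/5


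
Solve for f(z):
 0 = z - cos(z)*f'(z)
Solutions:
 f(z) = C1 + Integral(z/cos(z), z)


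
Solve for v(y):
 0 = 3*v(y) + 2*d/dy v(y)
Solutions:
 v(y) = C1*exp(-3*y/2)


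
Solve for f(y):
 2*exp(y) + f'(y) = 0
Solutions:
 f(y) = C1 - 2*exp(y)


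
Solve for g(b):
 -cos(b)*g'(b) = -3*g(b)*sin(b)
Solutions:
 g(b) = C1/cos(b)^3


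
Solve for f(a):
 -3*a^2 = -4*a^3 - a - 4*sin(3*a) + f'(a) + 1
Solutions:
 f(a) = C1 + a^4 - a^3 + a^2/2 - a - 4*cos(3*a)/3


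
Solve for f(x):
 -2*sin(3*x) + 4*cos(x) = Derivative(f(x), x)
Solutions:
 f(x) = C1 + 4*sin(x) + 2*cos(3*x)/3


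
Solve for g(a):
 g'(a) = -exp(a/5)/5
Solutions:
 g(a) = C1 - exp(a)^(1/5)


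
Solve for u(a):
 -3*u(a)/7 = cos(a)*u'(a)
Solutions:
 u(a) = C1*(sin(a) - 1)^(3/14)/(sin(a) + 1)^(3/14)


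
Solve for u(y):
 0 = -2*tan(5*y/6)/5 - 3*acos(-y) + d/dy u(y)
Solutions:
 u(y) = C1 + 3*y*acos(-y) + 3*sqrt(1 - y^2) - 12*log(cos(5*y/6))/25


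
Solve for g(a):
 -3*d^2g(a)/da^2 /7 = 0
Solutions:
 g(a) = C1 + C2*a


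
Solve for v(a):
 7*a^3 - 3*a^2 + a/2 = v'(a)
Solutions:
 v(a) = C1 + 7*a^4/4 - a^3 + a^2/4


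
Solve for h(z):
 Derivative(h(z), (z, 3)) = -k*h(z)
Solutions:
 h(z) = C1*exp(z*(-k)^(1/3)) + C2*exp(z*(-k)^(1/3)*(-1 + sqrt(3)*I)/2) + C3*exp(-z*(-k)^(1/3)*(1 + sqrt(3)*I)/2)


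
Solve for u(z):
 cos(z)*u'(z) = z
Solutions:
 u(z) = C1 + Integral(z/cos(z), z)


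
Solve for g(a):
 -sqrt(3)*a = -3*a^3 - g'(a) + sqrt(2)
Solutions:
 g(a) = C1 - 3*a^4/4 + sqrt(3)*a^2/2 + sqrt(2)*a


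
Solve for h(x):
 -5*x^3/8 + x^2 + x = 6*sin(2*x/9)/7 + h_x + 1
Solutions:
 h(x) = C1 - 5*x^4/32 + x^3/3 + x^2/2 - x + 27*cos(2*x/9)/7


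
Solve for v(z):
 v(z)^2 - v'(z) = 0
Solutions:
 v(z) = -1/(C1 + z)


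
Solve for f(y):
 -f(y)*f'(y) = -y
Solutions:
 f(y) = -sqrt(C1 + y^2)
 f(y) = sqrt(C1 + y^2)


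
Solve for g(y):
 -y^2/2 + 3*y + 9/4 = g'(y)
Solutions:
 g(y) = C1 - y^3/6 + 3*y^2/2 + 9*y/4


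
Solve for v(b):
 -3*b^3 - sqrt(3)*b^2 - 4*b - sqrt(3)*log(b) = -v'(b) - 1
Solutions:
 v(b) = C1 + 3*b^4/4 + sqrt(3)*b^3/3 + 2*b^2 + sqrt(3)*b*log(b) - sqrt(3)*b - b


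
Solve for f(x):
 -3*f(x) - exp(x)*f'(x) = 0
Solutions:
 f(x) = C1*exp(3*exp(-x))


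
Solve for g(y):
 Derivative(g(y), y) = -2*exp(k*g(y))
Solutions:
 g(y) = Piecewise((log(1/(C1*k + 2*k*y))/k, Ne(k, 0)), (nan, True))
 g(y) = Piecewise((C1 - 2*y, Eq(k, 0)), (nan, True))


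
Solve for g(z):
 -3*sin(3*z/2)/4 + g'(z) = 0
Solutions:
 g(z) = C1 - cos(3*z/2)/2


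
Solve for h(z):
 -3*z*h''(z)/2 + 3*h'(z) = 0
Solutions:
 h(z) = C1 + C2*z^3


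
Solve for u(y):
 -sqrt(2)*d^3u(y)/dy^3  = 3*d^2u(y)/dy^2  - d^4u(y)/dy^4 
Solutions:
 u(y) = C1 + C2*y + C3*exp(y*(-sqrt(14) + sqrt(2))/2) + C4*exp(y*(sqrt(2) + sqrt(14))/2)


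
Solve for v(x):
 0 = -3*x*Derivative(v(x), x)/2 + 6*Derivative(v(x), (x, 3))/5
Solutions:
 v(x) = C1 + Integral(C2*airyai(10^(1/3)*x/2) + C3*airybi(10^(1/3)*x/2), x)


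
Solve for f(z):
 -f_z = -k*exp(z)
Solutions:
 f(z) = C1 + k*exp(z)


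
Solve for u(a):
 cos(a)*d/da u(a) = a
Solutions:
 u(a) = C1 + Integral(a/cos(a), a)


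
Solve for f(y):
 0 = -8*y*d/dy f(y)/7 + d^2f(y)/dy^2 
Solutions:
 f(y) = C1 + C2*erfi(2*sqrt(7)*y/7)


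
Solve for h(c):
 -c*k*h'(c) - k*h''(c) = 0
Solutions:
 h(c) = C1 + C2*erf(sqrt(2)*c/2)


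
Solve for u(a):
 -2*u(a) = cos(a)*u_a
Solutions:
 u(a) = C1*(sin(a) - 1)/(sin(a) + 1)


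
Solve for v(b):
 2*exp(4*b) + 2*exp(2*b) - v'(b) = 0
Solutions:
 v(b) = C1 + exp(4*b)/2 + exp(2*b)


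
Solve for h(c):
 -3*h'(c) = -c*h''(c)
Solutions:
 h(c) = C1 + C2*c^4


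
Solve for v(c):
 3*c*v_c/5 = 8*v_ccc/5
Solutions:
 v(c) = C1 + Integral(C2*airyai(3^(1/3)*c/2) + C3*airybi(3^(1/3)*c/2), c)


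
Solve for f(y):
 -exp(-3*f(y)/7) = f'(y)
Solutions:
 f(y) = 7*log(C1 - 3*y/7)/3
 f(y) = 7*log(7^(2/3)*(-3^(1/3) - 3^(5/6)*I)*(C1 - y)^(1/3)/14)
 f(y) = 7*log(7^(2/3)*(-3^(1/3) + 3^(5/6)*I)*(C1 - y)^(1/3)/14)


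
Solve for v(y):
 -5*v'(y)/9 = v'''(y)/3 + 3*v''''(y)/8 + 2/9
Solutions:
 v(y) = C1 + C2*exp(y*(-16 + 32*2^(1/3)/(27*sqrt(19505) + 3773)^(1/3) + 2^(2/3)*(27*sqrt(19505) + 3773)^(1/3))/54)*sin(2^(1/3)*sqrt(3)*y*(-2^(1/3)*(27*sqrt(19505) + 3773)^(1/3) + 32/(27*sqrt(19505) + 3773)^(1/3))/54) + C3*exp(y*(-16 + 32*2^(1/3)/(27*sqrt(19505) + 3773)^(1/3) + 2^(2/3)*(27*sqrt(19505) + 3773)^(1/3))/54)*cos(2^(1/3)*sqrt(3)*y*(-2^(1/3)*(27*sqrt(19505) + 3773)^(1/3) + 32/(27*sqrt(19505) + 3773)^(1/3))/54) + C4*exp(-y*(32*2^(1/3)/(27*sqrt(19505) + 3773)^(1/3) + 8 + 2^(2/3)*(27*sqrt(19505) + 3773)^(1/3))/27) - 2*y/5


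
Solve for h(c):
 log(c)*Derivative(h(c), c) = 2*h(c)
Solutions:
 h(c) = C1*exp(2*li(c))


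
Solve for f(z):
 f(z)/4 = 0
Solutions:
 f(z) = 0


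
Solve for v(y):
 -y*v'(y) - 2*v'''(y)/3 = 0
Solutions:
 v(y) = C1 + Integral(C2*airyai(-2^(2/3)*3^(1/3)*y/2) + C3*airybi(-2^(2/3)*3^(1/3)*y/2), y)


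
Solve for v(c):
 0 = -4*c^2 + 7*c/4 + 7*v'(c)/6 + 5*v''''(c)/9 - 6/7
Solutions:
 v(c) = C1 + C4*exp(-10^(2/3)*21^(1/3)*c/10) + 8*c^3/7 - 3*c^2/4 + 36*c/49 + (C2*sin(10^(2/3)*3^(5/6)*7^(1/3)*c/20) + C3*cos(10^(2/3)*3^(5/6)*7^(1/3)*c/20))*exp(10^(2/3)*21^(1/3)*c/20)


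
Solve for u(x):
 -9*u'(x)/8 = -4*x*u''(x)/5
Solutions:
 u(x) = C1 + C2*x^(77/32)


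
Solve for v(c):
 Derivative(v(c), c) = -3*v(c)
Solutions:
 v(c) = C1*exp(-3*c)


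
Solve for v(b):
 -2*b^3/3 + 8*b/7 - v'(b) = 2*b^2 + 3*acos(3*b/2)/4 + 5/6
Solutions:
 v(b) = C1 - b^4/6 - 2*b^3/3 + 4*b^2/7 - 3*b*acos(3*b/2)/4 - 5*b/6 + sqrt(4 - 9*b^2)/4


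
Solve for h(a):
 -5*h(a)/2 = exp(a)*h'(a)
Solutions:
 h(a) = C1*exp(5*exp(-a)/2)


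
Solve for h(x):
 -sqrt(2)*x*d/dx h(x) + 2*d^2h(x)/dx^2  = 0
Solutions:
 h(x) = C1 + C2*erfi(2^(1/4)*x/2)


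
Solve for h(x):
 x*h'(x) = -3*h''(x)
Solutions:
 h(x) = C1 + C2*erf(sqrt(6)*x/6)


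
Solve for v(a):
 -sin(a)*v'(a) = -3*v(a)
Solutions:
 v(a) = C1*(cos(a) - 1)^(3/2)/(cos(a) + 1)^(3/2)


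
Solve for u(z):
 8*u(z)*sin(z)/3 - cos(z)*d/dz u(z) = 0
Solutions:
 u(z) = C1/cos(z)^(8/3)


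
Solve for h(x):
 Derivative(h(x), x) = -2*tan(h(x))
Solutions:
 h(x) = pi - asin(C1*exp(-2*x))
 h(x) = asin(C1*exp(-2*x))


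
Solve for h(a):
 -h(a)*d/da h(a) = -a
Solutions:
 h(a) = -sqrt(C1 + a^2)
 h(a) = sqrt(C1 + a^2)


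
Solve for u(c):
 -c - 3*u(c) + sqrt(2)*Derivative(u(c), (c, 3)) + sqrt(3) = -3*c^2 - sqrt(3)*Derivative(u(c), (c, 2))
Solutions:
 u(c) = C1*exp(-c*(6^(2/3)/(-sqrt(6) + sqrt(-6 + (-sqrt(6) + 27*sqrt(2))^2) + 27*sqrt(2))^(1/3) + 2*sqrt(6) + 6^(1/3)*(-sqrt(6) + sqrt(-6 + (-sqrt(6) + 27*sqrt(2))^2) + 27*sqrt(2))^(1/3))/12)*sin(2^(1/3)*3^(1/6)*c*(-3^(2/3)*(-sqrt(6) + sqrt(-6 + (-sqrt(6) + 27*sqrt(2))^2) + 27*sqrt(2))^(1/3) + 3*2^(1/3)/(-sqrt(6) + sqrt(-6 + (-sqrt(6) + 27*sqrt(2))^2) + 27*sqrt(2))^(1/3))/12) + C2*exp(-c*(6^(2/3)/(-sqrt(6) + sqrt(-6 + (-sqrt(6) + 27*sqrt(2))^2) + 27*sqrt(2))^(1/3) + 2*sqrt(6) + 6^(1/3)*(-sqrt(6) + sqrt(-6 + (-sqrt(6) + 27*sqrt(2))^2) + 27*sqrt(2))^(1/3))/12)*cos(2^(1/3)*3^(1/6)*c*(-3^(2/3)*(-sqrt(6) + sqrt(-6 + (-sqrt(6) + 27*sqrt(2))^2) + 27*sqrt(2))^(1/3) + 3*2^(1/3)/(-sqrt(6) + sqrt(-6 + (-sqrt(6) + 27*sqrt(2))^2) + 27*sqrt(2))^(1/3))/12) + C3*exp(c*(-sqrt(6) + 6^(2/3)/(-sqrt(6) + sqrt(-6 + (-sqrt(6) + 27*sqrt(2))^2) + 27*sqrt(2))^(1/3) + 6^(1/3)*(-sqrt(6) + sqrt(-6 + (-sqrt(6) + 27*sqrt(2))^2) + 27*sqrt(2))^(1/3))/6) + c^2 - c/3 + sqrt(3)


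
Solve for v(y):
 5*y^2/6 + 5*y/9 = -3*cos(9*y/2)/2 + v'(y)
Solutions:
 v(y) = C1 + 5*y^3/18 + 5*y^2/18 + sin(9*y/2)/3


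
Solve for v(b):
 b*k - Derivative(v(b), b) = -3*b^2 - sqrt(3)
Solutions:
 v(b) = C1 + b^3 + b^2*k/2 + sqrt(3)*b


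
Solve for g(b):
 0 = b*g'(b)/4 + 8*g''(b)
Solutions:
 g(b) = C1 + C2*erf(b/8)


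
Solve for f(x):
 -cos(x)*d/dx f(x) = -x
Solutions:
 f(x) = C1 + Integral(x/cos(x), x)


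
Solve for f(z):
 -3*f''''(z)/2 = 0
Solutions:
 f(z) = C1 + C2*z + C3*z^2 + C4*z^3


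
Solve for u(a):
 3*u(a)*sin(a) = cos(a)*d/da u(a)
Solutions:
 u(a) = C1/cos(a)^3


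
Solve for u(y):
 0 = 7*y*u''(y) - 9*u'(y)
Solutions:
 u(y) = C1 + C2*y^(16/7)


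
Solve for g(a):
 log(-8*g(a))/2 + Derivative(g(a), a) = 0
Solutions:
 2*Integral(1/(log(-_y) + 3*log(2)), (_y, g(a))) = C1 - a


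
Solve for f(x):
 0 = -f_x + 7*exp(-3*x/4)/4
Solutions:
 f(x) = C1 - 7*exp(-3*x/4)/3


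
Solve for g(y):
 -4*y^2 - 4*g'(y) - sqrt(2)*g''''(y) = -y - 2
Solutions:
 g(y) = C1 + C4*exp(-sqrt(2)*y) - y^3/3 + y^2/8 + y/2 + (C2*sin(sqrt(6)*y/2) + C3*cos(sqrt(6)*y/2))*exp(sqrt(2)*y/2)


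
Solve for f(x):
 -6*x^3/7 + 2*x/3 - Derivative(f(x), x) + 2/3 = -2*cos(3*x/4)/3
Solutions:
 f(x) = C1 - 3*x^4/14 + x^2/3 + 2*x/3 + 8*sin(3*x/4)/9


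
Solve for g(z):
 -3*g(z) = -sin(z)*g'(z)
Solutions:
 g(z) = C1*(cos(z) - 1)^(3/2)/(cos(z) + 1)^(3/2)


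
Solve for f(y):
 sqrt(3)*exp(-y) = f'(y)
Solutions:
 f(y) = C1 - sqrt(3)*exp(-y)


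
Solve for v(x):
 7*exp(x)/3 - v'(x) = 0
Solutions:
 v(x) = C1 + 7*exp(x)/3


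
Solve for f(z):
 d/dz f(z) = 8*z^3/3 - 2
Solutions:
 f(z) = C1 + 2*z^4/3 - 2*z


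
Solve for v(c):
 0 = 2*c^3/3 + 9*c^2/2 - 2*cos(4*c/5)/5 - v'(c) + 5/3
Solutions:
 v(c) = C1 + c^4/6 + 3*c^3/2 + 5*c/3 - sin(4*c/5)/2


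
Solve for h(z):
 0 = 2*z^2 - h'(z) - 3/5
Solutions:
 h(z) = C1 + 2*z^3/3 - 3*z/5


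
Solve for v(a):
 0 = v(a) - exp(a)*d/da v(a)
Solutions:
 v(a) = C1*exp(-exp(-a))


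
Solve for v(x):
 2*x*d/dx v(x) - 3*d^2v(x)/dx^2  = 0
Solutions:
 v(x) = C1 + C2*erfi(sqrt(3)*x/3)


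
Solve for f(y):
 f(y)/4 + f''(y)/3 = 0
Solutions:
 f(y) = C1*sin(sqrt(3)*y/2) + C2*cos(sqrt(3)*y/2)


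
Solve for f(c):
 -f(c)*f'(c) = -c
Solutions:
 f(c) = -sqrt(C1 + c^2)
 f(c) = sqrt(C1 + c^2)


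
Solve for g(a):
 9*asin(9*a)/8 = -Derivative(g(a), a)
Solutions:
 g(a) = C1 - 9*a*asin(9*a)/8 - sqrt(1 - 81*a^2)/8


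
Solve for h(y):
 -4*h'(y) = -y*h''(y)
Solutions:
 h(y) = C1 + C2*y^5


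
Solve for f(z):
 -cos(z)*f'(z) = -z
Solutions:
 f(z) = C1 + Integral(z/cos(z), z)


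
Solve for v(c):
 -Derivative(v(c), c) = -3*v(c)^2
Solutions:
 v(c) = -1/(C1 + 3*c)


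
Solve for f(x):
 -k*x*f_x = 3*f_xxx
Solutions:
 f(x) = C1 + Integral(C2*airyai(3^(2/3)*x*(-k)^(1/3)/3) + C3*airybi(3^(2/3)*x*(-k)^(1/3)/3), x)


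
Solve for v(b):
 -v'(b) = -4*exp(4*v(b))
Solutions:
 v(b) = log(-(-1/(C1 + 16*b))^(1/4))
 v(b) = log(-1/(C1 + 16*b))/4
 v(b) = log(-I*(-1/(C1 + 16*b))^(1/4))
 v(b) = log(I*(-1/(C1 + 16*b))^(1/4))


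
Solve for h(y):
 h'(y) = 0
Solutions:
 h(y) = C1


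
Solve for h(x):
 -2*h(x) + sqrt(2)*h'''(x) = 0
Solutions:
 h(x) = C3*exp(2^(1/6)*x) + (C1*sin(2^(1/6)*sqrt(3)*x/2) + C2*cos(2^(1/6)*sqrt(3)*x/2))*exp(-2^(1/6)*x/2)


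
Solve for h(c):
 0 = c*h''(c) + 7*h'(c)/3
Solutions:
 h(c) = C1 + C2/c^(4/3)


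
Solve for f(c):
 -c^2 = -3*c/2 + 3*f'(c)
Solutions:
 f(c) = C1 - c^3/9 + c^2/4


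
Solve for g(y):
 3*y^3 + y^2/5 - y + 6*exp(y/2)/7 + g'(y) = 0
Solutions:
 g(y) = C1 - 3*y^4/4 - y^3/15 + y^2/2 - 12*exp(y/2)/7


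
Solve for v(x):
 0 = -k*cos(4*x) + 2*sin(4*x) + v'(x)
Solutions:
 v(x) = C1 + k*sin(4*x)/4 + cos(4*x)/2


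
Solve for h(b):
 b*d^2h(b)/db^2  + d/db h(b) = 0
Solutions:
 h(b) = C1 + C2*log(b)


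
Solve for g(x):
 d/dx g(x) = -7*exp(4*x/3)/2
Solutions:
 g(x) = C1 - 21*exp(4*x/3)/8


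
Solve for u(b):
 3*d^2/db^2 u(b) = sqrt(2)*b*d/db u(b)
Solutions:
 u(b) = C1 + C2*erfi(2^(3/4)*sqrt(3)*b/6)


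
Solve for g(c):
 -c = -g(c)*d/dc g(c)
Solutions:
 g(c) = -sqrt(C1 + c^2)
 g(c) = sqrt(C1 + c^2)


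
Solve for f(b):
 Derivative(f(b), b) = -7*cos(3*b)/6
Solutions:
 f(b) = C1 - 7*sin(3*b)/18


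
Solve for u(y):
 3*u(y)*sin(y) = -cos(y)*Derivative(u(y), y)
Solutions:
 u(y) = C1*cos(y)^3


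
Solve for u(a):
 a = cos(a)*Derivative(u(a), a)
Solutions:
 u(a) = C1 + Integral(a/cos(a), a)


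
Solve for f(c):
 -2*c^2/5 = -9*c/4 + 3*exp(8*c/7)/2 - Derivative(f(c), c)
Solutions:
 f(c) = C1 + 2*c^3/15 - 9*c^2/8 + 21*exp(8*c/7)/16


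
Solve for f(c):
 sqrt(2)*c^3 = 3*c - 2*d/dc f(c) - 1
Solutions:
 f(c) = C1 - sqrt(2)*c^4/8 + 3*c^2/4 - c/2


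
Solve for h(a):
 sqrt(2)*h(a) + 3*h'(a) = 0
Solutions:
 h(a) = C1*exp(-sqrt(2)*a/3)


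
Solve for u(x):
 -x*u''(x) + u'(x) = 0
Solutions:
 u(x) = C1 + C2*x^2


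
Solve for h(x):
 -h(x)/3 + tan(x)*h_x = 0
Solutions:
 h(x) = C1*sin(x)^(1/3)


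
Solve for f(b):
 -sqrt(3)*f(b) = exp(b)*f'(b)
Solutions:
 f(b) = C1*exp(sqrt(3)*exp(-b))


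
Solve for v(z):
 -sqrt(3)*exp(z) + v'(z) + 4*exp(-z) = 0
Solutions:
 v(z) = C1 + sqrt(3)*exp(z) + 4*exp(-z)


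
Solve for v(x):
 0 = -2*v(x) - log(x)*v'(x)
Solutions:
 v(x) = C1*exp(-2*li(x))


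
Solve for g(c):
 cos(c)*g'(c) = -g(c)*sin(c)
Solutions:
 g(c) = C1*cos(c)


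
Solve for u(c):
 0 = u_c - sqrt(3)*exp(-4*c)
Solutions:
 u(c) = C1 - sqrt(3)*exp(-4*c)/4


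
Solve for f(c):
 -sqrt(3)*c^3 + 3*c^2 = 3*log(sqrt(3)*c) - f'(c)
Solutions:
 f(c) = C1 + sqrt(3)*c^4/4 - c^3 + 3*c*log(c) - 3*c + 3*c*log(3)/2


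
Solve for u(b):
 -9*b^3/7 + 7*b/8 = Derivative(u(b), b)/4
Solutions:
 u(b) = C1 - 9*b^4/7 + 7*b^2/4


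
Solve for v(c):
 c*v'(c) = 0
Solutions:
 v(c) = C1


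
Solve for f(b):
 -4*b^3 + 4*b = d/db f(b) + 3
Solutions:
 f(b) = C1 - b^4 + 2*b^2 - 3*b


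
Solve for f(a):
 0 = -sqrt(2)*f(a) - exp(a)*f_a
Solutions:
 f(a) = C1*exp(sqrt(2)*exp(-a))


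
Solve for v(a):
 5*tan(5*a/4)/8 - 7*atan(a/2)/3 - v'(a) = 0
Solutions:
 v(a) = C1 - 7*a*atan(a/2)/3 + 7*log(a^2 + 4)/3 - log(cos(5*a/4))/2


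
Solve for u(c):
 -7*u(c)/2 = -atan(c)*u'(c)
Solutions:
 u(c) = C1*exp(7*Integral(1/atan(c), c)/2)


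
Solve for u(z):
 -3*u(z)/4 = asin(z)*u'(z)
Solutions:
 u(z) = C1*exp(-3*Integral(1/asin(z), z)/4)


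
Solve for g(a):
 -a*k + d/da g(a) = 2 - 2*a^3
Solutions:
 g(a) = C1 - a^4/2 + a^2*k/2 + 2*a


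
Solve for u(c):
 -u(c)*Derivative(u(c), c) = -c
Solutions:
 u(c) = -sqrt(C1 + c^2)
 u(c) = sqrt(C1 + c^2)


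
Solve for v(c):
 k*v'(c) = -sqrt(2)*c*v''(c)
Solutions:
 v(c) = C1 + c^(-sqrt(2)*re(k)/2 + 1)*(C2*sin(sqrt(2)*log(c)*Abs(im(k))/2) + C3*cos(sqrt(2)*log(c)*im(k)/2))


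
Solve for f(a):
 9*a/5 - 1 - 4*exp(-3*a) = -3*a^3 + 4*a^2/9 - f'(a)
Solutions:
 f(a) = C1 - 3*a^4/4 + 4*a^3/27 - 9*a^2/10 + a - 4*exp(-3*a)/3


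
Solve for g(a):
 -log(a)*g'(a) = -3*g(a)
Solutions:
 g(a) = C1*exp(3*li(a))


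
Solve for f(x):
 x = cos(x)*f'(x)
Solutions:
 f(x) = C1 + Integral(x/cos(x), x)


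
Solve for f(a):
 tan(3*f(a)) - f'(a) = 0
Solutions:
 f(a) = -asin(C1*exp(3*a))/3 + pi/3
 f(a) = asin(C1*exp(3*a))/3


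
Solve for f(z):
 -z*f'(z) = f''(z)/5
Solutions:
 f(z) = C1 + C2*erf(sqrt(10)*z/2)


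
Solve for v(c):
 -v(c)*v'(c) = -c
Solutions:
 v(c) = -sqrt(C1 + c^2)
 v(c) = sqrt(C1 + c^2)


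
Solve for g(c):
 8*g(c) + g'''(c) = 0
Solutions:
 g(c) = C3*exp(-2*c) + (C1*sin(sqrt(3)*c) + C2*cos(sqrt(3)*c))*exp(c)


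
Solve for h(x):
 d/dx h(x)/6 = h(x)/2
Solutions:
 h(x) = C1*exp(3*x)


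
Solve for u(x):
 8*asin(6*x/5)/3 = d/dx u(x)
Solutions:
 u(x) = C1 + 8*x*asin(6*x/5)/3 + 4*sqrt(25 - 36*x^2)/9


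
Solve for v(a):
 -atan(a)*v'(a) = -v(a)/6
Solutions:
 v(a) = C1*exp(Integral(1/atan(a), a)/6)


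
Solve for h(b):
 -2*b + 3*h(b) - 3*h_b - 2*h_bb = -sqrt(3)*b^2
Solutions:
 h(b) = C1*exp(b*(-3 + sqrt(33))/4) + C2*exp(-b*(3 + sqrt(33))/4) - sqrt(3)*b^2/3 - 2*sqrt(3)*b/3 + 2*b/3 - 10*sqrt(3)/9 + 2/3


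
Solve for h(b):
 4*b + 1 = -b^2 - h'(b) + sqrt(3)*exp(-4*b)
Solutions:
 h(b) = C1 - b^3/3 - 2*b^2 - b - sqrt(3)*exp(-4*b)/4


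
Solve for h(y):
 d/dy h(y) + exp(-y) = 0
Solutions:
 h(y) = C1 + exp(-y)


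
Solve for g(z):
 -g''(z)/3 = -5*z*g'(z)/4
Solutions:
 g(z) = C1 + C2*erfi(sqrt(30)*z/4)


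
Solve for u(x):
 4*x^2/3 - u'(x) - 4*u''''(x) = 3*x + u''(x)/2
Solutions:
 u(x) = C1 + C2*exp(-6^(1/3)*x*(-(36 + sqrt(1302))^(1/3) + 6^(1/3)/(36 + sqrt(1302))^(1/3))/24)*sin(2^(1/3)*3^(1/6)*x*(3*2^(1/3)/(36 + sqrt(1302))^(1/3) + 3^(2/3)*(36 + sqrt(1302))^(1/3))/24) + C3*exp(-6^(1/3)*x*(-(36 + sqrt(1302))^(1/3) + 6^(1/3)/(36 + sqrt(1302))^(1/3))/24)*cos(2^(1/3)*3^(1/6)*x*(3*2^(1/3)/(36 + sqrt(1302))^(1/3) + 3^(2/3)*(36 + sqrt(1302))^(1/3))/24) + C4*exp(6^(1/3)*x*(-(36 + sqrt(1302))^(1/3) + 6^(1/3)/(36 + sqrt(1302))^(1/3))/12) + 4*x^3/9 - 13*x^2/6 + 13*x/6


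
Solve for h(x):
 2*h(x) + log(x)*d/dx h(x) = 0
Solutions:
 h(x) = C1*exp(-2*li(x))


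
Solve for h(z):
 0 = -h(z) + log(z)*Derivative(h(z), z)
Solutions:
 h(z) = C1*exp(li(z))


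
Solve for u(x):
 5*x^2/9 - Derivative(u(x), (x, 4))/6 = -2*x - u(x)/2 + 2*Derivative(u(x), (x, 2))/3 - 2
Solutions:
 u(x) = C1*exp(-x*sqrt(-2 + sqrt(7))) + C2*exp(x*sqrt(-2 + sqrt(7))) + C3*sin(x*sqrt(2 + sqrt(7))) + C4*cos(x*sqrt(2 + sqrt(7))) - 10*x^2/9 - 4*x - 188/27


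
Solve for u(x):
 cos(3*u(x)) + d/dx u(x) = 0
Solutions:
 u(x) = -asin((C1 + exp(6*x))/(C1 - exp(6*x)))/3 + pi/3
 u(x) = asin((C1 + exp(6*x))/(C1 - exp(6*x)))/3


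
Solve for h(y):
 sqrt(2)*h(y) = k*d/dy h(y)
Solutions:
 h(y) = C1*exp(sqrt(2)*y/k)


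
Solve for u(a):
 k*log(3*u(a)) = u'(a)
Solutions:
 Integral(1/(log(_y) + log(3)), (_y, u(a))) = C1 + a*k


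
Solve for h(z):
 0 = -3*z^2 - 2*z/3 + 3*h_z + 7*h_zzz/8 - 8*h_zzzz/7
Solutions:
 h(z) = C1 + C2*exp(z*(-7^(1/3)*(1152*sqrt(1360718) + 1343911)^(1/3) - 343*7^(2/3)/(1152*sqrt(1360718) + 1343911)^(1/3) + 98)/384)*sin(sqrt(3)*7^(1/3)*z*(-(1152*sqrt(1360718) + 1343911)^(1/3) + 343*7^(1/3)/(1152*sqrt(1360718) + 1343911)^(1/3))/384) + C3*exp(z*(-7^(1/3)*(1152*sqrt(1360718) + 1343911)^(1/3) - 343*7^(2/3)/(1152*sqrt(1360718) + 1343911)^(1/3) + 98)/384)*cos(sqrt(3)*7^(1/3)*z*(-(1152*sqrt(1360718) + 1343911)^(1/3) + 343*7^(1/3)/(1152*sqrt(1360718) + 1343911)^(1/3))/384) + C4*exp(z*(343*7^(2/3)/(1152*sqrt(1360718) + 1343911)^(1/3) + 49 + 7^(1/3)*(1152*sqrt(1360718) + 1343911)^(1/3))/192) + z^3/3 + z^2/9 - 7*z/12


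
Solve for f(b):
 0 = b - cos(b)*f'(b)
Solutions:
 f(b) = C1 + Integral(b/cos(b), b)


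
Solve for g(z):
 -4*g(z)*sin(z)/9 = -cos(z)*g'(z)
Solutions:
 g(z) = C1/cos(z)^(4/9)


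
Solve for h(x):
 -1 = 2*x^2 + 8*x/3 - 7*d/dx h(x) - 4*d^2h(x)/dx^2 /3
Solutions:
 h(x) = C1 + C2*exp(-21*x/4) + 2*x^3/21 + 20*x^2/147 + 281*x/3087


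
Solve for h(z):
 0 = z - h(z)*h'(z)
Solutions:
 h(z) = -sqrt(C1 + z^2)
 h(z) = sqrt(C1 + z^2)


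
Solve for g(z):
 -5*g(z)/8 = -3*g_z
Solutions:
 g(z) = C1*exp(5*z/24)


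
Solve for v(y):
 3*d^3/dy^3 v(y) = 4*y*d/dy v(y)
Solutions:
 v(y) = C1 + Integral(C2*airyai(6^(2/3)*y/3) + C3*airybi(6^(2/3)*y/3), y)


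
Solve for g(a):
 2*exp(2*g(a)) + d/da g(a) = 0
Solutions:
 g(a) = log(-sqrt(-1/(C1 - 2*a))) - log(2)/2
 g(a) = log(-1/(C1 - 2*a))/2 - log(2)/2


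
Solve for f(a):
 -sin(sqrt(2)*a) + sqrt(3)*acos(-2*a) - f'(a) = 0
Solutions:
 f(a) = C1 + sqrt(3)*(a*acos(-2*a) + sqrt(1 - 4*a^2)/2) + sqrt(2)*cos(sqrt(2)*a)/2


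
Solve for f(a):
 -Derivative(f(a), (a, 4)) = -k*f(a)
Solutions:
 f(a) = C1*exp(-a*k^(1/4)) + C2*exp(a*k^(1/4)) + C3*exp(-I*a*k^(1/4)) + C4*exp(I*a*k^(1/4))


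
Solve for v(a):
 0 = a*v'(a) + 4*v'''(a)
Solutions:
 v(a) = C1 + Integral(C2*airyai(-2^(1/3)*a/2) + C3*airybi(-2^(1/3)*a/2), a)


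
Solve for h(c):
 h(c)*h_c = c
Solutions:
 h(c) = -sqrt(C1 + c^2)
 h(c) = sqrt(C1 + c^2)


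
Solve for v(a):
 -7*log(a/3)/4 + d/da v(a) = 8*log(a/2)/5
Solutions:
 v(a) = C1 + 67*a*log(a)/20 - 67*a/20 - 7*a*log(3)/4 - 8*a*log(2)/5


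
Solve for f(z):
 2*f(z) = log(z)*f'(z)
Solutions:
 f(z) = C1*exp(2*li(z))


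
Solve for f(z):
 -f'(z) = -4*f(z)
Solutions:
 f(z) = C1*exp(4*z)


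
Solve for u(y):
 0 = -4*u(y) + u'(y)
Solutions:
 u(y) = C1*exp(4*y)


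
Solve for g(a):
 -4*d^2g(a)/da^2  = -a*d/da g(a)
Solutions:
 g(a) = C1 + C2*erfi(sqrt(2)*a/4)


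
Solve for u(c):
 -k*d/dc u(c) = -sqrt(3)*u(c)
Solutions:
 u(c) = C1*exp(sqrt(3)*c/k)


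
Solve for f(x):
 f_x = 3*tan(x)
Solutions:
 f(x) = C1 - 3*log(cos(x))


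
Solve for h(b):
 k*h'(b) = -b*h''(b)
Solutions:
 h(b) = C1 + b^(1 - re(k))*(C2*sin(log(b)*Abs(im(k))) + C3*cos(log(b)*im(k)))


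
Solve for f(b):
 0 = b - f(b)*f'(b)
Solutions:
 f(b) = -sqrt(C1 + b^2)
 f(b) = sqrt(C1 + b^2)


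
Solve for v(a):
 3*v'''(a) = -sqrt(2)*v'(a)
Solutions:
 v(a) = C1 + C2*sin(2^(1/4)*sqrt(3)*a/3) + C3*cos(2^(1/4)*sqrt(3)*a/3)


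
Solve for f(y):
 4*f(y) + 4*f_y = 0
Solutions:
 f(y) = C1*exp(-y)


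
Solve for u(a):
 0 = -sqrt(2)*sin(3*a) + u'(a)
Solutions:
 u(a) = C1 - sqrt(2)*cos(3*a)/3


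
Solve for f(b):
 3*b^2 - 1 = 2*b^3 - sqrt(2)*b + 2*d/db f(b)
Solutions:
 f(b) = C1 - b^4/4 + b^3/2 + sqrt(2)*b^2/4 - b/2


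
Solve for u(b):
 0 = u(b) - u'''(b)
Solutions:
 u(b) = C3*exp(b) + (C1*sin(sqrt(3)*b/2) + C2*cos(sqrt(3)*b/2))*exp(-b/2)


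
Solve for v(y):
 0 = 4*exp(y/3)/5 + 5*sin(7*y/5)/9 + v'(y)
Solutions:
 v(y) = C1 - 12*exp(y/3)/5 + 25*cos(7*y/5)/63


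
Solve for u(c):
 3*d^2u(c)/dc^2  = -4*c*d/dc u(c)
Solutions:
 u(c) = C1 + C2*erf(sqrt(6)*c/3)


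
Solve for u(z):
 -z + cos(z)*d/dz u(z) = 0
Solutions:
 u(z) = C1 + Integral(z/cos(z), z)


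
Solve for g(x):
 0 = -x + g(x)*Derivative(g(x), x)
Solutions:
 g(x) = -sqrt(C1 + x^2)
 g(x) = sqrt(C1 + x^2)


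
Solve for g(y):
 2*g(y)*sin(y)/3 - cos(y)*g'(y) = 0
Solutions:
 g(y) = C1/cos(y)^(2/3)


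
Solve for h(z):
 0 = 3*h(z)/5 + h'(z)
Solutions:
 h(z) = C1*exp(-3*z/5)


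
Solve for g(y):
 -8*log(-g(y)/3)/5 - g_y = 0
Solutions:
 5*Integral(1/(log(-_y) - log(3)), (_y, g(y)))/8 = C1 - y


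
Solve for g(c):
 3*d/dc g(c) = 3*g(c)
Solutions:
 g(c) = C1*exp(c)


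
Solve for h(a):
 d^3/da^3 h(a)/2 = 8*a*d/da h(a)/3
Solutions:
 h(a) = C1 + Integral(C2*airyai(2*2^(1/3)*3^(2/3)*a/3) + C3*airybi(2*2^(1/3)*3^(2/3)*a/3), a)


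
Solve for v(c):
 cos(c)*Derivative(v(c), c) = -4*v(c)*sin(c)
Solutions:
 v(c) = C1*cos(c)^4


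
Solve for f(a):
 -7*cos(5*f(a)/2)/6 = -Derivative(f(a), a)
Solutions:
 -7*a/6 - log(sin(5*f(a)/2) - 1)/5 + log(sin(5*f(a)/2) + 1)/5 = C1


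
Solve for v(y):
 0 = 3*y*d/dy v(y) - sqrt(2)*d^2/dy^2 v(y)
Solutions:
 v(y) = C1 + C2*erfi(2^(1/4)*sqrt(3)*y/2)


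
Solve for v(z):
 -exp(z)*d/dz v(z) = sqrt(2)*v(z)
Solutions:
 v(z) = C1*exp(sqrt(2)*exp(-z))


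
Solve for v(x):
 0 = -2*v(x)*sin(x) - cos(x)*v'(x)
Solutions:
 v(x) = C1*cos(x)^2


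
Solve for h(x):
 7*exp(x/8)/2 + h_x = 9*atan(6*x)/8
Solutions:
 h(x) = C1 + 9*x*atan(6*x)/8 - 28*exp(x/8) - 3*log(36*x^2 + 1)/32


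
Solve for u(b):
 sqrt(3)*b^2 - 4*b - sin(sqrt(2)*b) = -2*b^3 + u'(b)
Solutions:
 u(b) = C1 + b^4/2 + sqrt(3)*b^3/3 - 2*b^2 + sqrt(2)*cos(sqrt(2)*b)/2


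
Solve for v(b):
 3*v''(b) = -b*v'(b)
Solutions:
 v(b) = C1 + C2*erf(sqrt(6)*b/6)


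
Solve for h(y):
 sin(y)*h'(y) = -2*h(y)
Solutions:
 h(y) = C1*(cos(y) + 1)/(cos(y) - 1)


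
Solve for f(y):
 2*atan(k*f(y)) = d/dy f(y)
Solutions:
 Integral(1/atan(_y*k), (_y, f(y))) = C1 + 2*y


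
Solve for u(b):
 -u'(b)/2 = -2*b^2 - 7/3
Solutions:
 u(b) = C1 + 4*b^3/3 + 14*b/3


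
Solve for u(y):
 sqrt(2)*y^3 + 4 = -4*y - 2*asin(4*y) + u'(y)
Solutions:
 u(y) = C1 + sqrt(2)*y^4/4 + 2*y^2 + 2*y*asin(4*y) + 4*y + sqrt(1 - 16*y^2)/2


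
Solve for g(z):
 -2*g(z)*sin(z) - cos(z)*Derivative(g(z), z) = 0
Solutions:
 g(z) = C1*cos(z)^2


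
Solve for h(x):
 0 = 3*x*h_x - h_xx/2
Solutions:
 h(x) = C1 + C2*erfi(sqrt(3)*x)


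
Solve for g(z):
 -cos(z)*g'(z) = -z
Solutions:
 g(z) = C1 + Integral(z/cos(z), z)


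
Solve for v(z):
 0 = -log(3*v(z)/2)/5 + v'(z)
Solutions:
 5*Integral(1/(-log(_y) - log(3) + log(2)), (_y, v(z))) = C1 - z


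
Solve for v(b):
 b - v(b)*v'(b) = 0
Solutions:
 v(b) = -sqrt(C1 + b^2)
 v(b) = sqrt(C1 + b^2)


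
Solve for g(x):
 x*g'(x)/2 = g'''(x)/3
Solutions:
 g(x) = C1 + Integral(C2*airyai(2^(2/3)*3^(1/3)*x/2) + C3*airybi(2^(2/3)*3^(1/3)*x/2), x)


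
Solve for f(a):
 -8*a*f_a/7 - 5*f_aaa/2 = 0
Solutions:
 f(a) = C1 + Integral(C2*airyai(-2*2^(1/3)*35^(2/3)*a/35) + C3*airybi(-2*2^(1/3)*35^(2/3)*a/35), a)


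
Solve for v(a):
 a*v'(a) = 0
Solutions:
 v(a) = C1


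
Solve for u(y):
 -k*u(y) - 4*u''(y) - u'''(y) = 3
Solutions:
 u(y) = C1*exp(-y*((27*k/2 + sqrt((27*k + 128)^2 - 16384)/2 + 64)^(1/3) + 4 + 16/(27*k/2 + sqrt((27*k + 128)^2 - 16384)/2 + 64)^(1/3))/3) + C2*exp(y*((27*k/2 + sqrt((27*k + 128)^2 - 16384)/2 + 64)^(1/3) - sqrt(3)*I*(27*k/2 + sqrt((27*k + 128)^2 - 16384)/2 + 64)^(1/3) - 8 - 64/((-1 + sqrt(3)*I)*(27*k/2 + sqrt((27*k + 128)^2 - 16384)/2 + 64)^(1/3)))/6) + C3*exp(y*((27*k/2 + sqrt((27*k + 128)^2 - 16384)/2 + 64)^(1/3) + sqrt(3)*I*(27*k/2 + sqrt((27*k + 128)^2 - 16384)/2 + 64)^(1/3) - 8 + 64/((1 + sqrt(3)*I)*(27*k/2 + sqrt((27*k + 128)^2 - 16384)/2 + 64)^(1/3)))/6) - 3/k


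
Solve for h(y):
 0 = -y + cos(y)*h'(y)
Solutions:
 h(y) = C1 + Integral(y/cos(y), y)


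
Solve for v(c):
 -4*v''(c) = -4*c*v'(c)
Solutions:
 v(c) = C1 + C2*erfi(sqrt(2)*c/2)


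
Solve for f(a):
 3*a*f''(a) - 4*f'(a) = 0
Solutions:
 f(a) = C1 + C2*a^(7/3)


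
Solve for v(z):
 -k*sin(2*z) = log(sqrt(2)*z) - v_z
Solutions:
 v(z) = C1 - k*cos(2*z)/2 + z*log(z) - z + z*log(2)/2


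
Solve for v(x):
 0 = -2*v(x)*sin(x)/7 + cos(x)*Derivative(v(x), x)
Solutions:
 v(x) = C1/cos(x)^(2/7)


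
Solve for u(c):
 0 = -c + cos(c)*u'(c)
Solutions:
 u(c) = C1 + Integral(c/cos(c), c)


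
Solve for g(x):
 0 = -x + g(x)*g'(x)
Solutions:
 g(x) = -sqrt(C1 + x^2)
 g(x) = sqrt(C1 + x^2)


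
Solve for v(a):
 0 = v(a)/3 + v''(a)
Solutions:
 v(a) = C1*sin(sqrt(3)*a/3) + C2*cos(sqrt(3)*a/3)


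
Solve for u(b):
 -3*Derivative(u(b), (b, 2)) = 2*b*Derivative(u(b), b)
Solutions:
 u(b) = C1 + C2*erf(sqrt(3)*b/3)


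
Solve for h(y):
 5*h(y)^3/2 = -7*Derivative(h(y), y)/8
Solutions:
 h(y) = -sqrt(14)*sqrt(-1/(C1 - 20*y))/2
 h(y) = sqrt(14)*sqrt(-1/(C1 - 20*y))/2


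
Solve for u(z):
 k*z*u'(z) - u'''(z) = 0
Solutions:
 u(z) = C1 + Integral(C2*airyai(k^(1/3)*z) + C3*airybi(k^(1/3)*z), z)


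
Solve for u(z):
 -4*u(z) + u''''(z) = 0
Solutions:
 u(z) = C1*exp(-sqrt(2)*z) + C2*exp(sqrt(2)*z) + C3*sin(sqrt(2)*z) + C4*cos(sqrt(2)*z)


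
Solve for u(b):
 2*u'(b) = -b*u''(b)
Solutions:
 u(b) = C1 + C2/b


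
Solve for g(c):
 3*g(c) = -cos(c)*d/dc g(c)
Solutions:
 g(c) = C1*(sin(c) - 1)^(3/2)/(sin(c) + 1)^(3/2)


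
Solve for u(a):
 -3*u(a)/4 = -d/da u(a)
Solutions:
 u(a) = C1*exp(3*a/4)


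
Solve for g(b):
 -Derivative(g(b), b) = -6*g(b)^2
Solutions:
 g(b) = -1/(C1 + 6*b)


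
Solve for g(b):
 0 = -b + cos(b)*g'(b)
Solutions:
 g(b) = C1 + Integral(b/cos(b), b)


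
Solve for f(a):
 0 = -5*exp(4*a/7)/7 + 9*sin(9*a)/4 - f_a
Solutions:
 f(a) = C1 - 5*exp(4*a/7)/4 - cos(9*a)/4


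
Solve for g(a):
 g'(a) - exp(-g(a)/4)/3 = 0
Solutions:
 g(a) = 4*log(C1 + a/12)


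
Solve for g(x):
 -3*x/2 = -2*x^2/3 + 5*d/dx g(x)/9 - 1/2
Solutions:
 g(x) = C1 + 2*x^3/5 - 27*x^2/20 + 9*x/10


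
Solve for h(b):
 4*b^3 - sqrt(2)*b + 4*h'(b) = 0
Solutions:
 h(b) = C1 - b^4/4 + sqrt(2)*b^2/8


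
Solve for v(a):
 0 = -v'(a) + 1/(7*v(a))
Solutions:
 v(a) = -sqrt(C1 + 14*a)/7
 v(a) = sqrt(C1 + 14*a)/7


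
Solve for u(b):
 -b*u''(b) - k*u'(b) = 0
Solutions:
 u(b) = C1 + b^(1 - re(k))*(C2*sin(log(b)*Abs(im(k))) + C3*cos(log(b)*im(k)))


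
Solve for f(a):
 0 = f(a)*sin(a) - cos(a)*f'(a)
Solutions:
 f(a) = C1/cos(a)


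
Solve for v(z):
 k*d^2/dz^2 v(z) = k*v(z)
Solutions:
 v(z) = C1*exp(-z) + C2*exp(z)


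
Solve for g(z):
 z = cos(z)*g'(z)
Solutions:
 g(z) = C1 + Integral(z/cos(z), z)


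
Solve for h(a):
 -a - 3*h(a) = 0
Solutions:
 h(a) = -a/3


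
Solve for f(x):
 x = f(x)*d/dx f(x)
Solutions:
 f(x) = -sqrt(C1 + x^2)
 f(x) = sqrt(C1 + x^2)


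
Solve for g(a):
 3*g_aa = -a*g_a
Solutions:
 g(a) = C1 + C2*erf(sqrt(6)*a/6)


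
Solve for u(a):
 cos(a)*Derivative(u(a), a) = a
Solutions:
 u(a) = C1 + Integral(a/cos(a), a)


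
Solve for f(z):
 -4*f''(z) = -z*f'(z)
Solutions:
 f(z) = C1 + C2*erfi(sqrt(2)*z/4)


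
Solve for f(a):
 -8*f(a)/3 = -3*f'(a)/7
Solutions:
 f(a) = C1*exp(56*a/9)


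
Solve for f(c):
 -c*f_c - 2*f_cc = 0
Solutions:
 f(c) = C1 + C2*erf(c/2)


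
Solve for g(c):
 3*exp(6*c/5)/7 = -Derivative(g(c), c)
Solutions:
 g(c) = C1 - 5*exp(6*c/5)/14


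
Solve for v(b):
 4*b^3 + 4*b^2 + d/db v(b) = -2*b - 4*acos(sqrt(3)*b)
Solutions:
 v(b) = C1 - b^4 - 4*b^3/3 - b^2 - 4*b*acos(sqrt(3)*b) + 4*sqrt(3)*sqrt(1 - 3*b^2)/3


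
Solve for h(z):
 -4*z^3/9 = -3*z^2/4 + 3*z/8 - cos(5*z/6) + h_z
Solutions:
 h(z) = C1 - z^4/9 + z^3/4 - 3*z^2/16 + 6*sin(5*z/6)/5


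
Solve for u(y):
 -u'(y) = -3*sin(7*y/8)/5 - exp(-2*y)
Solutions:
 u(y) = C1 - 24*cos(7*y/8)/35 - exp(-2*y)/2


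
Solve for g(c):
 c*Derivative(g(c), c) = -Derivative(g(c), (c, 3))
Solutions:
 g(c) = C1 + Integral(C2*airyai(-c) + C3*airybi(-c), c)


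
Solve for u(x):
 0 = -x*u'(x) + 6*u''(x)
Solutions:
 u(x) = C1 + C2*erfi(sqrt(3)*x/6)


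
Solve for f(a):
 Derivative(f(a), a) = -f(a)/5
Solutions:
 f(a) = C1*exp(-a/5)


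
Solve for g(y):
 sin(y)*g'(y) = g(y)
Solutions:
 g(y) = C1*sqrt(cos(y) - 1)/sqrt(cos(y) + 1)


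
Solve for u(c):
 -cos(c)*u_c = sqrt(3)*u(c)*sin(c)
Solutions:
 u(c) = C1*cos(c)^(sqrt(3))


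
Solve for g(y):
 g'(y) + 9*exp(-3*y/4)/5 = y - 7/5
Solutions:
 g(y) = C1 + y^2/2 - 7*y/5 + 12*exp(-3*y/4)/5


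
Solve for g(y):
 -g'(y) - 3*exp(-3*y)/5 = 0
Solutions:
 g(y) = C1 + exp(-3*y)/5


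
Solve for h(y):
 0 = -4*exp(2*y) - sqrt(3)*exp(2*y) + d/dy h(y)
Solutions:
 h(y) = C1 + sqrt(3)*exp(2*y)/2 + 2*exp(2*y)


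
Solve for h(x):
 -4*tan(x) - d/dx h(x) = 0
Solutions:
 h(x) = C1 + 4*log(cos(x))


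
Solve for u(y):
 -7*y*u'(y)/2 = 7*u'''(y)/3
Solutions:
 u(y) = C1 + Integral(C2*airyai(-2^(2/3)*3^(1/3)*y/2) + C3*airybi(-2^(2/3)*3^(1/3)*y/2), y)


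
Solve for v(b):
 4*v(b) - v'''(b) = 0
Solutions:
 v(b) = C3*exp(2^(2/3)*b) + (C1*sin(2^(2/3)*sqrt(3)*b/2) + C2*cos(2^(2/3)*sqrt(3)*b/2))*exp(-2^(2/3)*b/2)


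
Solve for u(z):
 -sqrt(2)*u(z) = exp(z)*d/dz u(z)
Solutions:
 u(z) = C1*exp(sqrt(2)*exp(-z))


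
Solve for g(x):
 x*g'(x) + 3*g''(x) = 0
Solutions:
 g(x) = C1 + C2*erf(sqrt(6)*x/6)


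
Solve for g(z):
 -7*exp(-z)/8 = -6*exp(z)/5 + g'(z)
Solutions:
 g(z) = C1 + 6*exp(z)/5 + 7*exp(-z)/8


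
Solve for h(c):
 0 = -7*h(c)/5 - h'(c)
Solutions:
 h(c) = C1*exp(-7*c/5)


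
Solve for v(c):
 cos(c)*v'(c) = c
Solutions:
 v(c) = C1 + Integral(c/cos(c), c)


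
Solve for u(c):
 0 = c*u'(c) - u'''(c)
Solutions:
 u(c) = C1 + Integral(C2*airyai(c) + C3*airybi(c), c)


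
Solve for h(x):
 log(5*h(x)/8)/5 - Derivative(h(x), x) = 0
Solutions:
 5*Integral(1/(-log(_y) - log(5) + 3*log(2)), (_y, h(x))) = C1 - x


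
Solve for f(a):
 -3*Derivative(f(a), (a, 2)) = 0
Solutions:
 f(a) = C1 + C2*a


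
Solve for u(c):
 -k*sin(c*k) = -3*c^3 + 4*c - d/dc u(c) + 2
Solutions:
 u(c) = C1 - 3*c^4/4 + 2*c^2 + 2*c - cos(c*k)


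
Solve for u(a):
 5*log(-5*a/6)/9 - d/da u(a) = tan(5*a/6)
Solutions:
 u(a) = C1 + 5*a*log(-a)/9 - 5*a*log(6)/9 - 5*a/9 + 5*a*log(5)/9 + 6*log(cos(5*a/6))/5


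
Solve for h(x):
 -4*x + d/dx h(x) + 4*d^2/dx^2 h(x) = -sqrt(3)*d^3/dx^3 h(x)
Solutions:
 h(x) = C1 + C2*exp(sqrt(3)*x*(-2 + sqrt(4 - sqrt(3)))/3) + C3*exp(-sqrt(3)*x*(sqrt(4 - sqrt(3)) + 2)/3) + 2*x^2 - 16*x


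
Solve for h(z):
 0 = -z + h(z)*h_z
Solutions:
 h(z) = -sqrt(C1 + z^2)
 h(z) = sqrt(C1 + z^2)


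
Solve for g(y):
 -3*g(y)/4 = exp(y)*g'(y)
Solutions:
 g(y) = C1*exp(3*exp(-y)/4)


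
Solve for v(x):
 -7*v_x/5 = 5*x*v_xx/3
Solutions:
 v(x) = C1 + C2*x^(4/25)


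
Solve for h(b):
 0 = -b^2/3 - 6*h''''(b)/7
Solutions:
 h(b) = C1 + C2*b + C3*b^2 + C4*b^3 - 7*b^6/6480


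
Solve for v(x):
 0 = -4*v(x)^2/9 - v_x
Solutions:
 v(x) = 9/(C1 + 4*x)


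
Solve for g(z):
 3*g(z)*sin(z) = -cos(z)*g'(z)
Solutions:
 g(z) = C1*cos(z)^3


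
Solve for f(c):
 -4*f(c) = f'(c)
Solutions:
 f(c) = C1*exp(-4*c)


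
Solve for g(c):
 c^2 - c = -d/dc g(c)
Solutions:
 g(c) = C1 - c^3/3 + c^2/2


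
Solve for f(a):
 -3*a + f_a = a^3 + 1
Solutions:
 f(a) = C1 + a^4/4 + 3*a^2/2 + a


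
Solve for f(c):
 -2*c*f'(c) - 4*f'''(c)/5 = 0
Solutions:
 f(c) = C1 + Integral(C2*airyai(-2^(2/3)*5^(1/3)*c/2) + C3*airybi(-2^(2/3)*5^(1/3)*c/2), c)


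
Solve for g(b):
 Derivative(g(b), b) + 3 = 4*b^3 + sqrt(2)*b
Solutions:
 g(b) = C1 + b^4 + sqrt(2)*b^2/2 - 3*b


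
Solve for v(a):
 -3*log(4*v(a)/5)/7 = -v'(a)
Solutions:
 -7*Integral(1/(log(_y) - log(5) + 2*log(2)), (_y, v(a)))/3 = C1 - a


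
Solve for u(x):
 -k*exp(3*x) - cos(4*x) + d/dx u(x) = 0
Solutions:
 u(x) = C1 + k*exp(3*x)/3 + sin(4*x)/4


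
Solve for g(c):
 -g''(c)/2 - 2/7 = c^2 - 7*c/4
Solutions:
 g(c) = C1 + C2*c - c^4/6 + 7*c^3/12 - 2*c^2/7


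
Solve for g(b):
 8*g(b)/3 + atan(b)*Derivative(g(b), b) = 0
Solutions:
 g(b) = C1*exp(-8*Integral(1/atan(b), b)/3)


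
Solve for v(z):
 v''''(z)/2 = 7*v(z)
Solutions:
 v(z) = C1*exp(-14^(1/4)*z) + C2*exp(14^(1/4)*z) + C3*sin(14^(1/4)*z) + C4*cos(14^(1/4)*z)


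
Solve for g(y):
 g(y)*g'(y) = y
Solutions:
 g(y) = -sqrt(C1 + y^2)
 g(y) = sqrt(C1 + y^2)


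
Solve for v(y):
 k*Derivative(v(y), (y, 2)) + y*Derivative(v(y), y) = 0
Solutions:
 v(y) = C1 + C2*sqrt(k)*erf(sqrt(2)*y*sqrt(1/k)/2)


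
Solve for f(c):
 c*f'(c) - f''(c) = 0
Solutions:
 f(c) = C1 + C2*erfi(sqrt(2)*c/2)


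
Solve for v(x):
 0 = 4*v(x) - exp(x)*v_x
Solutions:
 v(x) = C1*exp(-4*exp(-x))


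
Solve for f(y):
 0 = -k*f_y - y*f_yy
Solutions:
 f(y) = C1 + y^(1 - re(k))*(C2*sin(log(y)*Abs(im(k))) + C3*cos(log(y)*im(k)))


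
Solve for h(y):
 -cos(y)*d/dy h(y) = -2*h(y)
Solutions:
 h(y) = C1*(sin(y) + 1)/(sin(y) - 1)


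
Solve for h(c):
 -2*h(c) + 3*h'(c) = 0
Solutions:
 h(c) = C1*exp(2*c/3)


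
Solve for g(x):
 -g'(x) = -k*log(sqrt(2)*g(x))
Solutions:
 Integral(1/(2*log(_y) + log(2)), (_y, g(x))) = C1 + k*x/2


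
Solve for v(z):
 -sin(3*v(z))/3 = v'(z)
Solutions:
 v(z) = -acos((-C1 - exp(2*z))/(C1 - exp(2*z)))/3 + 2*pi/3
 v(z) = acos((-C1 - exp(2*z))/(C1 - exp(2*z)))/3


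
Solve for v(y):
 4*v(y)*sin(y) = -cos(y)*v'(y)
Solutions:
 v(y) = C1*cos(y)^4


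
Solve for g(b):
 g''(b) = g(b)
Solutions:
 g(b) = C1*exp(-b) + C2*exp(b)


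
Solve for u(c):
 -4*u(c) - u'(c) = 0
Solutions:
 u(c) = C1*exp(-4*c)


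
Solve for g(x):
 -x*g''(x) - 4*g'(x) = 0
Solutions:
 g(x) = C1 + C2/x^3


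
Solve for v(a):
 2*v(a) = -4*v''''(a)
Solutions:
 v(a) = (C1*sin(2^(1/4)*a/2) + C2*cos(2^(1/4)*a/2))*exp(-2^(1/4)*a/2) + (C3*sin(2^(1/4)*a/2) + C4*cos(2^(1/4)*a/2))*exp(2^(1/4)*a/2)
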